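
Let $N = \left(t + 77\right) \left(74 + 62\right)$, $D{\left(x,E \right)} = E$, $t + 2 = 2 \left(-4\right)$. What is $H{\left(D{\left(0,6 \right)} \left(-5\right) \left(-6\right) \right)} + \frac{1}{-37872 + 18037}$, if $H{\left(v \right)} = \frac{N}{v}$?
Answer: $\frac{9036817}{178515} \approx 50.622$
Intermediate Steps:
$t = -10$ ($t = -2 + 2 \left(-4\right) = -2 - 8 = -10$)
$N = 9112$ ($N = \left(-10 + 77\right) \left(74 + 62\right) = 67 \cdot 136 = 9112$)
$H{\left(v \right)} = \frac{9112}{v}$
$H{\left(D{\left(0,6 \right)} \left(-5\right) \left(-6\right) \right)} + \frac{1}{-37872 + 18037} = \frac{9112}{6 \left(-5\right) \left(-6\right)} + \frac{1}{-37872 + 18037} = \frac{9112}{\left(-30\right) \left(-6\right)} + \frac{1}{-19835} = \frac{9112}{180} - \frac{1}{19835} = 9112 \cdot \frac{1}{180} - \frac{1}{19835} = \frac{2278}{45} - \frac{1}{19835} = \frac{9036817}{178515}$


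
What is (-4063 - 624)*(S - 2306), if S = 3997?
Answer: -7925717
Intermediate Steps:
(-4063 - 624)*(S - 2306) = (-4063 - 624)*(3997 - 2306) = -4687*1691 = -7925717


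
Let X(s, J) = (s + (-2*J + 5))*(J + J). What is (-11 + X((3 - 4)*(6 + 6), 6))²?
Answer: 57121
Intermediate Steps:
X(s, J) = 2*J*(5 + s - 2*J) (X(s, J) = (s + (5 - 2*J))*(2*J) = (5 + s - 2*J)*(2*J) = 2*J*(5 + s - 2*J))
(-11 + X((3 - 4)*(6 + 6), 6))² = (-11 + 2*6*(5 + (3 - 4)*(6 + 6) - 2*6))² = (-11 + 2*6*(5 - 1*12 - 12))² = (-11 + 2*6*(5 - 12 - 12))² = (-11 + 2*6*(-19))² = (-11 - 228)² = (-239)² = 57121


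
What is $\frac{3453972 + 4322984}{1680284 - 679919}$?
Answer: $\frac{457468}{58845} \approx 7.7741$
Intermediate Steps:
$\frac{3453972 + 4322984}{1680284 - 679919} = \frac{7776956}{1000365} = 7776956 \cdot \frac{1}{1000365} = \frac{457468}{58845}$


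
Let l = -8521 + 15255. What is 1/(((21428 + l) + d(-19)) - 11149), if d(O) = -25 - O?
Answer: 1/17007 ≈ 5.8799e-5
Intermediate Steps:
l = 6734
1/(((21428 + l) + d(-19)) - 11149) = 1/(((21428 + 6734) + (-25 - 1*(-19))) - 11149) = 1/((28162 + (-25 + 19)) - 11149) = 1/((28162 - 6) - 11149) = 1/(28156 - 11149) = 1/17007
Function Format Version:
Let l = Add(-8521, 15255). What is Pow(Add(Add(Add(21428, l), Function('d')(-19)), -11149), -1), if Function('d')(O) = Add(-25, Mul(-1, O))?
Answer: Rational(1, 17007) ≈ 5.8799e-5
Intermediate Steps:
l = 6734
Pow(Add(Add(Add(21428, l), Function('d')(-19)), -11149), -1) = Pow(Add(Add(Add(21428, 6734), Add(-25, Mul(-1, -19))), -11149), -1) = Pow(Add(Add(28162, Add(-25, 19)), -11149), -1) = Pow(Add(Add(28162, -6), -11149), -1) = Pow(Add(28156, -11149), -1) = Pow(17007, -1) = Rational(1, 17007)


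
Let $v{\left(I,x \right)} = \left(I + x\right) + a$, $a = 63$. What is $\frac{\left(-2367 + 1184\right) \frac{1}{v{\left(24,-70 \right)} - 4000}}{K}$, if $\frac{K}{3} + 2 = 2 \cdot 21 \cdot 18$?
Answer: $\frac{13}{99006} \approx 0.00013131$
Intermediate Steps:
$K = 2262$ ($K = -6 + 3 \cdot 2 \cdot 21 \cdot 18 = -6 + 3 \cdot 42 \cdot 18 = -6 + 3 \cdot 756 = -6 + 2268 = 2262$)
$v{\left(I,x \right)} = 63 + I + x$ ($v{\left(I,x \right)} = \left(I + x\right) + 63 = 63 + I + x$)
$\frac{\left(-2367 + 1184\right) \frac{1}{v{\left(24,-70 \right)} - 4000}}{K} = \frac{\left(-2367 + 1184\right) \frac{1}{\left(63 + 24 - 70\right) - 4000}}{2262} = - \frac{1183}{17 - 4000} \cdot \frac{1}{2262} = - \frac{1183}{-3983} \cdot \frac{1}{2262} = \left(-1183\right) \left(- \frac{1}{3983}\right) \frac{1}{2262} = \frac{169}{569} \cdot \frac{1}{2262} = \frac{13}{99006}$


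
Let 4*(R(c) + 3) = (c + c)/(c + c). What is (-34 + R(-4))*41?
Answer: -6027/4 ≈ -1506.8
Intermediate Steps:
R(c) = -11/4 (R(c) = -3 + ((c + c)/(c + c))/4 = -3 + ((2*c)/((2*c)))/4 = -3 + ((2*c)*(1/(2*c)))/4 = -3 + (¼)*1 = -3 + ¼ = -11/4)
(-34 + R(-4))*41 = (-34 - 11/4)*41 = -147/4*41 = -6027/4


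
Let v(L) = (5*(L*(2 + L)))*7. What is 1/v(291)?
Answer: 1/2984205 ≈ 3.3510e-7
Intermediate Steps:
v(L) = 35*L*(2 + L) (v(L) = (5*L*(2 + L))*7 = 35*L*(2 + L))
1/v(291) = 1/(35*291*(2 + 291)) = 1/(35*291*293) = 1/2984205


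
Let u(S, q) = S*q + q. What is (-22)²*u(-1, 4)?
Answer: 0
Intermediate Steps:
u(S, q) = q + S*q
(-22)²*u(-1, 4) = (-22)²*(4*(1 - 1)) = 484*(4*0) = 484*0 = 0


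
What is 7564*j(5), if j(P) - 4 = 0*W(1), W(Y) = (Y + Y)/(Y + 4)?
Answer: 30256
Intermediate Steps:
W(Y) = 2*Y/(4 + Y) (W(Y) = (2*Y)/(4 + Y) = 2*Y/(4 + Y))
j(P) = 4 (j(P) = 4 + 0*(2*1/(4 + 1)) = 4 + 0*(2*1/5) = 4 + 0*(2*1*(1/5)) = 4 + 0*(2/5) = 4 + 0 = 4)
7564*j(5) = 7564*4 = 30256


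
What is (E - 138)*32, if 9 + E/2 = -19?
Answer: -6208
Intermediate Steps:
E = -56 (E = -18 + 2*(-19) = -18 - 38 = -56)
(E - 138)*32 = (-56 - 138)*32 = -194*32 = -6208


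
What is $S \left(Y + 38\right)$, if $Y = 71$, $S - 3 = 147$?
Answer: $16350$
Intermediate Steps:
$S = 150$ ($S = 3 + 147 = 150$)
$S \left(Y + 38\right) = 150 \left(71 + 38\right) = 150 \cdot 109 = 16350$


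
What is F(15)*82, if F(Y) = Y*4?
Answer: 4920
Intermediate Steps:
F(Y) = 4*Y
F(15)*82 = (4*15)*82 = 60*82 = 4920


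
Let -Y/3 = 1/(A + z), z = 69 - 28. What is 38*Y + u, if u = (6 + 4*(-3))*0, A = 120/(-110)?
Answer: -1254/439 ≈ -2.8565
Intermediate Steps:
A = -12/11 (A = 120*(-1/110) = -12/11 ≈ -1.0909)
z = 41
Y = -33/439 (Y = -3/(-12/11 + 41) = -3/439/11 = -3*11/439 = -33/439 ≈ -0.075171)
u = 0 (u = (6 - 12)*0 = -6*0 = 0)
38*Y + u = 38*(-33/439) + 0 = -1254/439 + 0 = -1254/439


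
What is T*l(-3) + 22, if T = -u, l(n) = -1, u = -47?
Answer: -25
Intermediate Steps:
T = 47 (T = -1*(-47) = 47)
T*l(-3) + 22 = 47*(-1) + 22 = -47 + 22 = -25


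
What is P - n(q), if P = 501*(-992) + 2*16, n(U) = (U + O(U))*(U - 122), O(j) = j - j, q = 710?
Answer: -914440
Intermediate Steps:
O(j) = 0
n(U) = U*(-122 + U) (n(U) = (U + 0)*(U - 122) = U*(-122 + U))
P = -496960 (P = -496992 + 32 = -496960)
P - n(q) = -496960 - 710*(-122 + 710) = -496960 - 710*588 = -496960 - 1*417480 = -496960 - 417480 = -914440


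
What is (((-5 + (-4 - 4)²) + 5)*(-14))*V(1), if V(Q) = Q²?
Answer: -896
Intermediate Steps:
(((-5 + (-4 - 4)²) + 5)*(-14))*V(1) = (((-5 + (-4 - 4)²) + 5)*(-14))*1² = (((-5 + (-8)²) + 5)*(-14))*1 = (((-5 + 64) + 5)*(-14))*1 = ((59 + 5)*(-14))*1 = (64*(-14))*1 = -896*1 = -896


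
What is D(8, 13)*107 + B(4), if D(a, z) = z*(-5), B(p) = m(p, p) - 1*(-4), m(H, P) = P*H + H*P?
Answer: -6919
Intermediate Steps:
m(H, P) = 2*H*P (m(H, P) = H*P + H*P = 2*H*P)
B(p) = 4 + 2*p**2 (B(p) = 2*p*p - 1*(-4) = 2*p**2 + 4 = 4 + 2*p**2)
D(a, z) = -5*z
D(8, 13)*107 + B(4) = -5*13*107 + (4 + 2*4**2) = -65*107 + (4 + 2*16) = -6955 + (4 + 32) = -6955 + 36 = -6919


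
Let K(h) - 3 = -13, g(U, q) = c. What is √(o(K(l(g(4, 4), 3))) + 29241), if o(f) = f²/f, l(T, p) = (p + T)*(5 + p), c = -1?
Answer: √29231 ≈ 170.97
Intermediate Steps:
g(U, q) = -1
l(T, p) = (5 + p)*(T + p) (l(T, p) = (T + p)*(5 + p) = (5 + p)*(T + p))
K(h) = -10 (K(h) = 3 - 13 = -10)
o(f) = f
√(o(K(l(g(4, 4), 3))) + 29241) = √(-10 + 29241) = √29231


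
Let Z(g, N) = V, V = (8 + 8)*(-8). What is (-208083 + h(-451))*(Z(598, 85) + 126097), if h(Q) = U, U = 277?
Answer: -26177114014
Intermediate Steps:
V = -128 (V = 16*(-8) = -128)
h(Q) = 277
Z(g, N) = -128
(-208083 + h(-451))*(Z(598, 85) + 126097) = (-208083 + 277)*(-128 + 126097) = -207806*125969 = -26177114014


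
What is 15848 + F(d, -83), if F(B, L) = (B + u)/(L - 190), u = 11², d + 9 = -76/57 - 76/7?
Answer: 90854488/5733 ≈ 15848.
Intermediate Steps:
d = -445/21 (d = -9 + (-76/57 - 76/7) = -9 + (-76*1/57 - 76*⅐) = -9 + (-4/3 - 76/7) = -9 - 256/21 = -445/21 ≈ -21.190)
u = 121
F(B, L) = (121 + B)/(-190 + L) (F(B, L) = (B + 121)/(L - 190) = (121 + B)/(-190 + L))
15848 + F(d, -83) = 15848 + (121 - 445/21)/(-190 - 83) = 15848 + (2096/21)/(-273) = 15848 - 1/273*2096/21 = 15848 - 2096/5733 = 90854488/5733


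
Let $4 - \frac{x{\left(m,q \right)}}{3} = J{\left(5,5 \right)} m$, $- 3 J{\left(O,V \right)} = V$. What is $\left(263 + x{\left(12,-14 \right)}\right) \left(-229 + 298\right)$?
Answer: $23115$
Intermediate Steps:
$J{\left(O,V \right)} = - \frac{V}{3}$
$x{\left(m,q \right)} = 12 + 5 m$ ($x{\left(m,q \right)} = 12 - 3 \left(- \frac{1}{3}\right) 5 m = 12 - 3 \left(- \frac{5 m}{3}\right) = 12 + 5 m$)
$\left(263 + x{\left(12,-14 \right)}\right) \left(-229 + 298\right) = \left(263 + \left(12 + 5 \cdot 12\right)\right) \left(-229 + 298\right) = \left(263 + \left(12 + 60\right)\right) 69 = \left(263 + 72\right) 69 = 335 \cdot 69 = 23115$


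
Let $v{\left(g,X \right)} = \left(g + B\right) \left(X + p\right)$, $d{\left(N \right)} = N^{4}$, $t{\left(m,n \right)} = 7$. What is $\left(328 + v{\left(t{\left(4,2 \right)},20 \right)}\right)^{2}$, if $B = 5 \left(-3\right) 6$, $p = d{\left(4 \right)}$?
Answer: $509856400$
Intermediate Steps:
$p = 256$ ($p = 4^{4} = 256$)
$B = -90$ ($B = \left(-15\right) 6 = -90$)
$v{\left(g,X \right)} = \left(-90 + g\right) \left(256 + X\right)$ ($v{\left(g,X \right)} = \left(g - 90\right) \left(X + 256\right) = \left(-90 + g\right) \left(256 + X\right)$)
$\left(328 + v{\left(t{\left(4,2 \right)},20 \right)}\right)^{2} = \left(328 + \left(-23040 - 1800 + 256 \cdot 7 + 20 \cdot 7\right)\right)^{2} = \left(328 + \left(-23040 - 1800 + 1792 + 140\right)\right)^{2} = \left(328 - 22908\right)^{2} = \left(-22580\right)^{2} = 509856400$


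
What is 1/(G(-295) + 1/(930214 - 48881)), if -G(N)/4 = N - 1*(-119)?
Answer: 881333/620458433 ≈ 0.0014205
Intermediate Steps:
G(N) = -476 - 4*N (G(N) = -4*(N - 1*(-119)) = -4*(N + 119) = -4*(119 + N) = -476 - 4*N)
1/(G(-295) + 1/(930214 - 48881)) = 1/((-476 - 4*(-295)) + 1/(930214 - 48881)) = 1/((-476 + 1180) + 1/881333) = 1/(704 + 1/881333) = 1/(620458433/881333) = 881333/620458433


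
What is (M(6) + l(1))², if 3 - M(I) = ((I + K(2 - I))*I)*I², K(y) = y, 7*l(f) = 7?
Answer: 183184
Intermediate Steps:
l(f) = 1 (l(f) = (⅐)*7 = 1)
M(I) = 3 - 2*I³ (M(I) = 3 - (I + (2 - I))*I*I² = 3 - 2*I*I² = 3 - 2*I³)
(M(6) + l(1))² = ((3 - 2*6³) + 1)² = ((3 - 2*216) + 1)² = ((3 - 432) + 1)² = (-429 + 1)² = (-428)² = 183184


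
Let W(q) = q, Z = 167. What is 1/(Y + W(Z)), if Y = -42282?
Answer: -1/42115 ≈ -2.3745e-5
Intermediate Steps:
1/(Y + W(Z)) = 1/(-42282 + 167) = 1/(-42115) = -1/42115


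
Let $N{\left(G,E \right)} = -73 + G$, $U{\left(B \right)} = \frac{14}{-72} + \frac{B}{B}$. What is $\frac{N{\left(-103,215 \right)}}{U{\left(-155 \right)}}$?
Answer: $- \frac{6336}{29} \approx -218.48$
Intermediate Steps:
$U{\left(B \right)} = \frac{29}{36}$ ($U{\left(B \right)} = 14 \left(- \frac{1}{72}\right) + 1 = - \frac{7}{36} + 1 = \frac{29}{36}$)
$\frac{N{\left(-103,215 \right)}}{U{\left(-155 \right)}} = \frac{-73 - 103}{\frac{29}{36}} = \left(-176\right) \frac{36}{29} = - \frac{6336}{29}$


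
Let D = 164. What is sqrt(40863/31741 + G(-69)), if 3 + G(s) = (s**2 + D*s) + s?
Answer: 6*I*sqrt(185426287814)/31741 ≈ 81.398*I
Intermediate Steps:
G(s) = -3 + s**2 + 165*s (G(s) = -3 + ((s**2 + 164*s) + s) = -3 + (s**2 + 165*s) = -3 + s**2 + 165*s)
sqrt(40863/31741 + G(-69)) = sqrt(40863/31741 + (-3 + (-69)**2 + 165*(-69))) = sqrt(40863*(1/31741) + (-3 + 4761 - 11385)) = sqrt(40863/31741 - 6627) = sqrt(-210306744/31741) = 6*I*sqrt(185426287814)/31741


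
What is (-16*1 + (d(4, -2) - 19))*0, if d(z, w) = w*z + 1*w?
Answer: 0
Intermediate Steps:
d(z, w) = w + w*z (d(z, w) = w*z + w = w + w*z)
(-16*1 + (d(4, -2) - 19))*0 = (-16*1 + (-2*(1 + 4) - 19))*0 = (-16 + (-2*5 - 19))*0 = (-16 + (-10 - 19))*0 = (-16 - 29)*0 = -45*0 = 0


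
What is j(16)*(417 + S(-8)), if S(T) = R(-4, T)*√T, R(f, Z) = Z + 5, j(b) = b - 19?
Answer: -1251 + 18*I*√2 ≈ -1251.0 + 25.456*I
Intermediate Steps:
j(b) = -19 + b
R(f, Z) = 5 + Z
S(T) = √T*(5 + T) (S(T) = (5 + T)*√T = √T*(5 + T))
j(16)*(417 + S(-8)) = (-19 + 16)*(417 + √(-8)*(5 - 8)) = -3*(417 + (2*I*√2)*(-3)) = -3*(417 - 6*I*√2) = -1251 + 18*I*√2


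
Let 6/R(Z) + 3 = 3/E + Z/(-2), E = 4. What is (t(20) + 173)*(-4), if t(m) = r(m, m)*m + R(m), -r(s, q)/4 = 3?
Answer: 13228/49 ≈ 269.96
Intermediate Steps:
r(s, q) = -12 (r(s, q) = -4*3 = -12)
R(Z) = 6/(-9/4 - Z/2) (R(Z) = 6/(-3 + (3/4 + Z/(-2))) = 6/(-3 + (3*(¼) + Z*(-½))) = 6/(-3 + (¾ - Z/2)) = 6/(-9/4 - Z/2))
t(m) = -24/(9 + 2*m) - 12*m (t(m) = -12*m - 24/(9 + 2*m) = -24/(9 + 2*m) - 12*m)
(t(20) + 173)*(-4) = (12*(-2 - 1*20*(9 + 2*20))/(9 + 2*20) + 173)*(-4) = (12*(-2 - 1*20*(9 + 40))/(9 + 40) + 173)*(-4) = (12*(-2 - 1*20*49)/49 + 173)*(-4) = (12*(1/49)*(-2 - 980) + 173)*(-4) = (12*(1/49)*(-982) + 173)*(-4) = (-11784/49 + 173)*(-4) = -3307/49*(-4) = 13228/49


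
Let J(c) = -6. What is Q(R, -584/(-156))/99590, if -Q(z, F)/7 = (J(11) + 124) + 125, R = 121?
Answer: -1701/99590 ≈ -0.017080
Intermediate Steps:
Q(z, F) = -1701 (Q(z, F) = -7*((-6 + 124) + 125) = -7*(118 + 125) = -7*243 = -1701)
Q(R, -584/(-156))/99590 = -1701/99590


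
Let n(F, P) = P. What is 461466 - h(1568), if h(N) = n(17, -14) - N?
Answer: 463048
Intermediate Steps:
h(N) = -14 - N
461466 - h(1568) = 461466 - (-14 - 1*1568) = 461466 - (-14 - 1568) = 461466 - 1*(-1582) = 461466 + 1582 = 463048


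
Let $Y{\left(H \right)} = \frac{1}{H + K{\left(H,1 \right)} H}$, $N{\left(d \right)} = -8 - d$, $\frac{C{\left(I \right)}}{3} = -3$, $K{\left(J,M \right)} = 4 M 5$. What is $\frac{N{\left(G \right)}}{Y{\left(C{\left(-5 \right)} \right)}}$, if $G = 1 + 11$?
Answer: $3780$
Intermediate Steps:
$K{\left(J,M \right)} = 20 M$
$C{\left(I \right)} = -9$ ($C{\left(I \right)} = 3 \left(-3\right) = -9$)
$G = 12$
$Y{\left(H \right)} = \frac{1}{21 H}$ ($Y{\left(H \right)} = \frac{1}{H + 20 \cdot 1 H} = \frac{1}{H + 20 H} = \frac{1}{21 H}$)
$\frac{N{\left(G \right)}}{Y{\left(C{\left(-5 \right)} \right)}} = \frac{-8 - 12}{\frac{1}{21} \frac{1}{-9}} = \frac{-8 - 12}{\frac{1}{21} \left(- \frac{1}{9}\right)} = - \frac{20}{- \frac{1}{189}} = \left(-20\right) \left(-189\right) = 3780$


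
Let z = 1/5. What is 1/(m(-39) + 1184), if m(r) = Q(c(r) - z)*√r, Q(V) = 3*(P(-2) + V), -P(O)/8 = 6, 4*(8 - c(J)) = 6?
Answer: 118400/201220639 + 12510*I*√39/201220639 ≈ 0.00058841 + 0.00038825*I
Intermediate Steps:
z = ⅕ ≈ 0.20000
c(J) = 13/2 (c(J) = 8 - ¼*6 = 8 - 3/2 = 13/2)
P(O) = -48 (P(O) = -8*6 = -48)
Q(V) = -144 + 3*V (Q(V) = 3*(-48 + V) = -144 + 3*V)
m(r) = -1251*√r/10 (m(r) = (-144 + 3*(13/2 - 1*⅕))*√r = (-144 + 3*(13/2 - ⅕))*√r = (-144 + 3*(63/10))*√r = (-144 + 189/10)*√r = -1251*√r/10)
1/(m(-39) + 1184) = 1/(-1251*I*√39/10 + 1184) = 1/(1184 - 1251*I*√39/10)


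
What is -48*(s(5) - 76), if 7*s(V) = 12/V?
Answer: 127104/35 ≈ 3631.5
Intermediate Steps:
s(V) = 12/(7*V) (s(V) = (12/V)/7 = 12/(7*V))
-48*(s(5) - 76) = -48*((12/7)/5 - 76) = -48*((12/7)*(⅕) - 76) = -48*(12/35 - 76) = -48*(-2648/35) = 127104/35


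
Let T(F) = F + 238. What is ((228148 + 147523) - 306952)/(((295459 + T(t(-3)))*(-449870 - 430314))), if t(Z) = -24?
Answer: -9817/37178091976 ≈ -2.6405e-7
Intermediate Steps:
T(F) = 238 + F
((228148 + 147523) - 306952)/(((295459 + T(t(-3)))*(-449870 - 430314))) = ((228148 + 147523) - 306952)/(((295459 + (238 - 24))*(-449870 - 430314))) = (375671 - 306952)/(((295459 + 214)*(-880184))) = 68719/((295673*(-880184))) = 68719/(-260246643832) = 68719*(-1/260246643832) = -9817/37178091976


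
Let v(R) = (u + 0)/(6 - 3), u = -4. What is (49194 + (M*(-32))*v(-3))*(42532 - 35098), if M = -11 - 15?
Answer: 357461412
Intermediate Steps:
M = -26
v(R) = -4/3 (v(R) = (-4 + 0)/(6 - 3) = -4/3)
(49194 + (M*(-32))*v(-3))*(42532 - 35098) = (49194 - 26*(-32)*(-4/3))*(42532 - 35098) = (49194 + 832*(-4/3))*7434 = (49194 - 3328/3)*7434 = (144254/3)*7434 = 357461412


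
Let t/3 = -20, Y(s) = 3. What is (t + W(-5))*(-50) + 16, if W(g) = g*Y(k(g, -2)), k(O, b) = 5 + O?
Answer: 3766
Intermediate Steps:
W(g) = 3*g (W(g) = g*3 = 3*g)
t = -60 (t = 3*(-20) = -60)
(t + W(-5))*(-50) + 16 = (-60 + 3*(-5))*(-50) + 16 = (-60 - 15)*(-50) + 16 = -75*(-50) + 16 = 3750 + 16 = 3766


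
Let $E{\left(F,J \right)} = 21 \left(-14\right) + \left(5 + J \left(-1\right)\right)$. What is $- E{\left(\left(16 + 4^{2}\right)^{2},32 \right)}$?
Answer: $321$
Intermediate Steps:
$E{\left(F,J \right)} = -289 - J$ ($E{\left(F,J \right)} = -294 - \left(-5 + J\right) = -289 - J$)
$- E{\left(\left(16 + 4^{2}\right)^{2},32 \right)} = - (-289 - 32) = \left(-1\right) \left(-321\right) = 321$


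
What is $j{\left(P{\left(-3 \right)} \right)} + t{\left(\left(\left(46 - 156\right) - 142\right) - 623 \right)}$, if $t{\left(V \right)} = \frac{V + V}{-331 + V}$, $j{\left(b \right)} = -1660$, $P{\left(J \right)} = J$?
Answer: $- \frac{1000105}{603} \approx -1658.5$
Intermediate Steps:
$t{\left(V \right)} = \frac{2 V}{-331 + V}$
$j{\left(P{\left(-3 \right)} \right)} + t{\left(\left(\left(46 - 156\right) - 142\right) - 623 \right)} = -1660 + \frac{2 \left(\left(\left(46 - 156\right) - 142\right) - 623\right)}{-331 + \left(\left(\left(46 - 156\right) - 142\right) - 623\right)} = -1660 + \frac{2 \left(\left(-110 - 142\right) - 623\right)}{-331 - 875} = -1660 + \frac{2 \left(-252 - 623\right)}{-331 - 875} = -1660 + 2 \left(-875\right) \frac{1}{-331 - 875} = -1660 + 2 \left(-875\right) \frac{1}{-1206} = -1660 + 2 \left(-875\right) \left(- \frac{1}{1206}\right) = -1660 + \frac{875}{603} = - \frac{1000105}{603}$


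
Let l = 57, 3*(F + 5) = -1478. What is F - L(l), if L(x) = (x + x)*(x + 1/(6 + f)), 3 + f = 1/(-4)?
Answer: -232225/33 ≈ -7037.1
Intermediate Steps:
F = -1493/3 (F = -5 + (⅓)*(-1478) = -5 - 1478/3 = -1493/3 ≈ -497.67)
f = -13/4 (f = -3 + 1/(-4) = -3 - ¼ = -13/4 ≈ -3.2500)
L(x) = 2*x*(4/11 + x) (L(x) = (x + x)*(x + 1/(6 - 13/4)) = (2*x)*(x + 1/(11/4)) = (2*x)*(x + 4/11) = (2*x)*(4/11 + x) = 2*x*(4/11 + x))
F - L(l) = -1493/3 - 2*57*(4 + 11*57)/11 = -1493/3 - 2*57*(4 + 627)/11 = -1493/3 - 2*57*631/11 = -1493/3 - 1*71934/11 = -1493/3 - 71934/11 = -232225/33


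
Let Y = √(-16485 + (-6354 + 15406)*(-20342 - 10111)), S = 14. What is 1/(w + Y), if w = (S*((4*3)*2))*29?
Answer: 3248/123540859 - I*√275677041/370622577 ≈ 2.6291e-5 - 4.4799e-5*I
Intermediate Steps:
w = 9744 (w = (14*((4*3)*2))*29 = (14*(12*2))*29 = (14*24)*29 = 336*29 = 9744)
Y = I*√275677041 (Y = √(-16485 + 9052*(-30453)) = √(-16485 - 275660556) = √(-275677041) = I*√275677041 ≈ 16604.0*I)
1/(w + Y) = 1/(9744 + I*√275677041)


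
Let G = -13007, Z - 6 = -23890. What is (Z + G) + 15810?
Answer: -21081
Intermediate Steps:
Z = -23884 (Z = 6 - 23890 = -23884)
(Z + G) + 15810 = (-23884 - 13007) + 15810 = -36891 + 15810 = -21081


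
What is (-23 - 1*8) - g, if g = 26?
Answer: -57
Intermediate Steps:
(-23 - 1*8) - g = (-23 - 1*8) - 1*26 = (-23 - 8) - 26 = -31 - 26 = -57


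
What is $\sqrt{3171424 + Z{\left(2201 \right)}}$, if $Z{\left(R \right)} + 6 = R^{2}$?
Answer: $\sqrt{8015819} \approx 2831.2$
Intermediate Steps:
$Z{\left(R \right)} = -6 + R^{2}$
$\sqrt{3171424 + Z{\left(2201 \right)}} = \sqrt{3171424 - \left(6 - 2201^{2}\right)} = \sqrt{3171424 + \left(-6 + 4844401\right)} = \sqrt{3171424 + 4844395} = \sqrt{8015819}$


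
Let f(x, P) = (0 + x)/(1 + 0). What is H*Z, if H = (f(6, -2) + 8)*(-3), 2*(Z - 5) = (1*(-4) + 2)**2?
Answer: -294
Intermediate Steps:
Z = 7 (Z = 5 + (1*(-4) + 2)**2/2 = 5 + (-4 + 2)**2/2 = 5 + (1/2)*(-2)**2 = 5 + (1/2)*4 = 5 + 2 = 7)
f(x, P) = x (f(x, P) = x/1 = x*1 = x)
H = -42 (H = (6 + 8)*(-3) = 14*(-3) = -42)
H*Z = -42*7 = -294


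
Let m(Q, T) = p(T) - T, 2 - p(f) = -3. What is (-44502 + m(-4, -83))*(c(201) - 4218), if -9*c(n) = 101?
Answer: 1690530082/9 ≈ 1.8784e+8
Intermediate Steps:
p(f) = 5 (p(f) = 2 - 1*(-3) = 2 + 3 = 5)
c(n) = -101/9 (c(n) = -1/9*101 = -101/9)
m(Q, T) = 5 - T
(-44502 + m(-4, -83))*(c(201) - 4218) = (-44502 + (5 - 1*(-83)))*(-101/9 - 4218) = (-44502 + (5 + 83))*(-38063/9) = (-44502 + 88)*(-38063/9) = -44414*(-38063/9) = 1690530082/9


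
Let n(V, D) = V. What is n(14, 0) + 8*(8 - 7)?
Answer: 22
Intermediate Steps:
n(14, 0) + 8*(8 - 7) = 14 + 8*(8 - 7) = 14 + 8*1 = 14 + 8 = 22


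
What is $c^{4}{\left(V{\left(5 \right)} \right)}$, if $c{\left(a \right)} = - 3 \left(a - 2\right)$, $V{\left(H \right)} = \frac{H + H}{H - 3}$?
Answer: $6561$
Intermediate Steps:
$V{\left(H \right)} = \frac{2 H}{-3 + H}$
$c{\left(a \right)} = 6 - 3 a$ ($c{\left(a \right)} = - 3 \left(-2 + a\right) = 6 - 3 a$)
$c^{4}{\left(V{\left(5 \right)} \right)} = \left(6 - 3 \cdot 2 \cdot 5 \frac{1}{-3 + 5}\right)^{4} = \left(6 - 3 \cdot 2 \cdot 5 \cdot \frac{1}{2}\right)^{4} = \left(6 - 15\right)^{4} = \left(-9\right)^{4} = 6561$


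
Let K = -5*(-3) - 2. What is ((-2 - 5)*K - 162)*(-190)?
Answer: 48070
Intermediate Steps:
K = 13 (K = 15 - 2 = 13)
((-2 - 5)*K - 162)*(-190) = ((-2 - 5)*13 - 162)*(-190) = (-7*13 - 162)*(-190) = (-91 - 162)*(-190) = -253*(-190) = 48070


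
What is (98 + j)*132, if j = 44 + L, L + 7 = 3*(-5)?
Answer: 15840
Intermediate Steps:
L = -22 (L = -7 + 3*(-5) = -7 - 15 = -22)
j = 22 (j = 44 - 22 = 22)
(98 + j)*132 = (98 + 22)*132 = 120*132 = 15840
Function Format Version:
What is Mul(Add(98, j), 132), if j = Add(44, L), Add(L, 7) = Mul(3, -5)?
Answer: 15840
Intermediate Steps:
L = -22 (L = Add(-7, Mul(3, -5)) = Add(-7, -15) = -22)
j = 22 (j = Add(44, -22) = 22)
Mul(Add(98, j), 132) = Mul(Add(98, 22), 132) = Mul(120, 132) = 15840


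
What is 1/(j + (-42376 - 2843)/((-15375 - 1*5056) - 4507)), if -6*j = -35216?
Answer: 74814/439243961 ≈ 0.00017032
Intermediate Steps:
j = 17608/3 (j = -⅙*(-35216) = 17608/3 ≈ 5869.3)
1/(j + (-42376 - 2843)/((-15375 - 1*5056) - 4507)) = 1/(17608/3 + (-42376 - 2843)/((-15375 - 1*5056) - 4507)) = 1/(17608/3 - 45219/((-15375 - 5056) - 4507)) = 1/(17608/3 - 45219/(-20431 - 4507)) = 1/(17608/3 - 45219/(-24938)) = 1/(17608/3 - 45219*(-1/24938)) = 1/(17608/3 + 45219/24938) = 1/(439243961/74814) = 74814/439243961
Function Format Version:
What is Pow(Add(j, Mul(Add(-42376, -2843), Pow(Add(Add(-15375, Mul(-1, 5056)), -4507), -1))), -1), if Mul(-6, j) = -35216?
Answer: Rational(74814, 439243961) ≈ 0.00017032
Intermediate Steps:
j = Rational(17608, 3) (j = Mul(Rational(-1, 6), -35216) = Rational(17608, 3) ≈ 5869.3)
Pow(Add(j, Mul(Add(-42376, -2843), Pow(Add(Add(-15375, Mul(-1, 5056)), -4507), -1))), -1) = Pow(Add(Rational(17608, 3), Mul(Add(-42376, -2843), Pow(Add(Add(-15375, Mul(-1, 5056)), -4507), -1))), -1) = Pow(Add(Rational(17608, 3), Mul(-45219, Pow(Add(Add(-15375, -5056), -4507), -1))), -1) = Pow(Add(Rational(17608, 3), Mul(-45219, Pow(Add(-20431, -4507), -1))), -1) = Pow(Add(Rational(17608, 3), Mul(-45219, Pow(-24938, -1))), -1) = Pow(Add(Rational(17608, 3), Mul(-45219, Rational(-1, 24938))), -1) = Pow(Add(Rational(17608, 3), Rational(45219, 24938)), -1) = Pow(Rational(439243961, 74814), -1) = Rational(74814, 439243961)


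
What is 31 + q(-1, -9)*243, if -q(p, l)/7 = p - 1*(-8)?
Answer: -11876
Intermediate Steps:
q(p, l) = -56 - 7*p (q(p, l) = -7*(p - 1*(-8)) = -7*(p + 8) = -7*(8 + p) = -56 - 7*p)
31 + q(-1, -9)*243 = 31 + (-56 - 7*(-1))*243 = 31 + (-56 + 7)*243 = 31 - 49*243 = 31 - 11907 = -11876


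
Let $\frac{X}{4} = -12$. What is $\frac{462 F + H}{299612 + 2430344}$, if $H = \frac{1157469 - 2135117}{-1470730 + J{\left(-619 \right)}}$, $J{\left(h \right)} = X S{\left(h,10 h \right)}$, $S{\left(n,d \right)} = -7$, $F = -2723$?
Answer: $- \frac{462448226149}{1003527730666} \approx -0.46082$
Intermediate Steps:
$X = -48$ ($X = 4 \left(-12\right) = -48$)
$J{\left(h \right)} = 336$ ($J{\left(h \right)} = \left(-48\right) \left(-7\right) = 336$)
$H = \frac{488824}{735197}$ ($H = \frac{1157469 - 2135117}{-1470730 + 336} = - \frac{977648}{-1470394} = \left(-977648\right) \left(- \frac{1}{1470394}\right) = \frac{488824}{735197} \approx 0.66489$)
$\frac{462 F + H}{299612 + 2430344} = \frac{462 \left(-2723\right) + \frac{488824}{735197}}{299612 + 2430344} = \frac{-1258026 + \frac{488824}{735197}}{2729956} = \left(- \frac{924896452298}{735197}\right) \frac{1}{2729956} = - \frac{462448226149}{1003527730666}$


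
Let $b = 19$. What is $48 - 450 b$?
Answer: $-8502$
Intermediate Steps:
$48 - 450 b = 48 - 8550 = -8502$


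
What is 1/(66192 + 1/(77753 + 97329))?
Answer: 175082/11589027745 ≈ 1.5108e-5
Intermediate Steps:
1/(66192 + 1/(77753 + 97329)) = 1/(66192 + 1/175082) = 1/(11589027745/175082) = 175082/11589027745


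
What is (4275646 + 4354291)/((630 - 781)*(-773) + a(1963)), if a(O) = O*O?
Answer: 8629937/3970092 ≈ 2.1737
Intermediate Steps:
a(O) = O²
(4275646 + 4354291)/((630 - 781)*(-773) + a(1963)) = (4275646 + 4354291)/((630 - 781)*(-773) + 1963²) = 8629937/(-151*(-773) + 3853369) = 8629937/(116723 + 3853369) = 8629937/3970092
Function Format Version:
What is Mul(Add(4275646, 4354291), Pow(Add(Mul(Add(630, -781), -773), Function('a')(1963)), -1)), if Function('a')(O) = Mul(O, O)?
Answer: Rational(8629937, 3970092) ≈ 2.1737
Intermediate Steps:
Function('a')(O) = Pow(O, 2)
Mul(Add(4275646, 4354291), Pow(Add(Mul(Add(630, -781), -773), Function('a')(1963)), -1)) = Mul(Add(4275646, 4354291), Pow(Add(Mul(Add(630, -781), -773), Pow(1963, 2)), -1)) = Mul(8629937, Pow(Add(Mul(-151, -773), 3853369), -1)) = Mul(8629937, Pow(Add(116723, 3853369), -1)) = Mul(8629937, Pow(3970092, -1)) = Mul(8629937, Rational(1, 3970092)) = Rational(8629937, 3970092)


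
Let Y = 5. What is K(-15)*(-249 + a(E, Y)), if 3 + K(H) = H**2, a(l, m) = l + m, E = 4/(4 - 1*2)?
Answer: -53724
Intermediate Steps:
E = 2 (E = 4/(4 - 2) = 4/2 = 4*(1/2) = 2)
K(H) = -3 + H**2
K(-15)*(-249 + a(E, Y)) = (-3 + (-15)**2)*(-249 + (2 + 5)) = (-3 + 225)*(-249 + 7) = 222*(-242) = -53724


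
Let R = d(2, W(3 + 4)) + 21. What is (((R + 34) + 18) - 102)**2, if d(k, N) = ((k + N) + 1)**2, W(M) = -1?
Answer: 625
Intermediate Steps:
d(k, N) = (1 + N + k)**2 (d(k, N) = ((N + k) + 1)**2 = (1 + N + k)**2)
R = 25 (R = (1 - 1 + 2)**2 + 21 = 2**2 + 21 = 4 + 21 = 25)
(((R + 34) + 18) - 102)**2 = (((25 + 34) + 18) - 102)**2 = ((59 + 18) - 102)**2 = (77 - 102)**2 = (-25)**2 = 625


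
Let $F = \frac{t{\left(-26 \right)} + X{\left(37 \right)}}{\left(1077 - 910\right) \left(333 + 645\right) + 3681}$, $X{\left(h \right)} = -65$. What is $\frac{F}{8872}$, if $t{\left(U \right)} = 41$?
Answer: $- \frac{1}{61736921} \approx -1.6198 \cdot 10^{-8}$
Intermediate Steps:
$F = - \frac{8}{55669}$ ($F = \frac{41 - 65}{\left(1077 - 910\right) \left(333 + 645\right) + 3681} = - \frac{24}{167 \cdot 978 + 3681} = - \frac{24}{163326 + 3681} = - \frac{24}{167007} = \left(-24\right) \frac{1}{167007} = - \frac{8}{55669} \approx -0.00014371$)
$\frac{F}{8872} = - \frac{8}{55669 \cdot 8872} = \left(- \frac{8}{55669}\right) \frac{1}{8872} = - \frac{1}{61736921}$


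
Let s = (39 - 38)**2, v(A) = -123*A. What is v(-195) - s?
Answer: 23984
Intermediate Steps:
s = 1 (s = 1**2 = 1)
v(-195) - s = -123*(-195) - 1*1 = 23985 - 1 = 23984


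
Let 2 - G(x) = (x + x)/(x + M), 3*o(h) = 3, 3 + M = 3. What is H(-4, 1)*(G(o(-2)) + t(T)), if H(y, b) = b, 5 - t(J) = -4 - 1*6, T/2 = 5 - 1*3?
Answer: 15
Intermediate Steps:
T = 4 (T = 2*(5 - 1*3) = 2*(5 - 3) = 2*2 = 4)
t(J) = 15 (t(J) = 5 - (-4 - 1*6) = 5 - (-4 - 6) = 5 - 1*(-10) = 5 + 10 = 15)
M = 0 (M = -3 + 3 = 0)
o(h) = 1 (o(h) = (⅓)*3 = 1)
G(x) = 0 (G(x) = 2 - (x + x)/(x + 0) = 2 - 2*x/x = 2 - 1*2 = 2 - 2 = 0)
H(-4, 1)*(G(o(-2)) + t(T)) = 1*(0 + 15) = 1*15 = 15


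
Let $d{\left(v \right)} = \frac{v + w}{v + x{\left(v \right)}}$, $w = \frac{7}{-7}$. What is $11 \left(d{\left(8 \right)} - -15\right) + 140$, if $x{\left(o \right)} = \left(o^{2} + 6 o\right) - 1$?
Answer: $\frac{5196}{17} \approx 305.65$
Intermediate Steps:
$x{\left(o \right)} = -1 + o^{2} + 6 o$
$w = -1$ ($w = 7 \left(- \frac{1}{7}\right) = -1$)
$d{\left(v \right)} = \frac{-1 + v}{-1 + v^{2} + 7 v}$ ($d{\left(v \right)} = \frac{v - 1}{v + \left(-1 + v^{2} + 6 v\right)} = \frac{-1 + v}{-1 + v^{2} + 7 v}$)
$11 \left(d{\left(8 \right)} - -15\right) + 140 = 11 \left(\frac{-1 + 8}{-1 + 8^{2} + 7 \cdot 8} - -15\right) + 140 = 11 \left(\frac{1}{-1 + 64 + 56} \cdot 7 + 15\right) + 140 = 11 \left(\frac{1}{119} \cdot 7 + 15\right) + 140 = 11 \left(\frac{1}{17} + 15\right) + 140 = 11 \cdot \frac{256}{17} + 140 = \frac{2816}{17} + 140 = \frac{5196}{17}$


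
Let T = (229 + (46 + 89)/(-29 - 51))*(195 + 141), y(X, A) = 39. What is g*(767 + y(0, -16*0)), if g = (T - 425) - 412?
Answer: 60885240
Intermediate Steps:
T = 76377 (T = (229 + 135/(-80))*336 = (229 + 135*(-1/80))*336 = (229 - 27/16)*336 = (3637/16)*336 = 76377)
g = 75540 (g = (76377 - 425) - 412 = 75952 - 412 = 75540)
g*(767 + y(0, -16*0)) = 75540*(767 + 39) = 75540*806 = 60885240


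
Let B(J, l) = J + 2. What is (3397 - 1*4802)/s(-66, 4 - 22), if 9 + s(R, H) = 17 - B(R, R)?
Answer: -1405/72 ≈ -19.514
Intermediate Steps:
B(J, l) = 2 + J
s(R, H) = 6 - R (s(R, H) = -9 + (17 - (2 + R)) = -9 + (17 + (-2 - R)) = -9 + (15 - R) = 6 - R)
(3397 - 1*4802)/s(-66, 4 - 22) = (3397 - 1*4802)/(6 - 1*(-66)) = (3397 - 4802)/(6 + 66) = -1405/72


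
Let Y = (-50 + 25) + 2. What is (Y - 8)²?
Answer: 961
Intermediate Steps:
Y = -23 (Y = -25 + 2 = -23)
(Y - 8)² = (-23 - 8)² = (-31)² = 961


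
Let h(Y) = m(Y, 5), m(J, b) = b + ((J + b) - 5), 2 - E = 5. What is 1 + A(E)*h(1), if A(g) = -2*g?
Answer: 37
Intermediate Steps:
E = -3 (E = 2 - 1*5 = 2 - 5 = -3)
m(J, b) = -5 + J + 2*b (m(J, b) = b + (-5 + J + b) = -5 + J + 2*b)
h(Y) = 5 + Y (h(Y) = -5 + Y + 2*5 = -5 + Y + 10 = 5 + Y)
1 + A(E)*h(1) = 1 + (-2*(-3))*(5 + 1) = 1 + 6*6 = 1 + 36 = 37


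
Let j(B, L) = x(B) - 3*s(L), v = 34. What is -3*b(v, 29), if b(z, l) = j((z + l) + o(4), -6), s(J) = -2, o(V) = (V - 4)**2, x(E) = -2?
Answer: -12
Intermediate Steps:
o(V) = (-4 + V)**2
j(B, L) = 4 (j(B, L) = -2 - 3*(-2) = -2 + 6 = 4)
b(z, l) = 4
-3*b(v, 29) = -3*4 = -12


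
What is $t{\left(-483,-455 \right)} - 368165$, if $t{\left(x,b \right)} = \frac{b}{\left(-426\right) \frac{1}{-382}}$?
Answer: $- \frac{78506050}{213} \approx -3.6857 \cdot 10^{5}$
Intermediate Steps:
$t{\left(x,b \right)} = \frac{191 b}{213}$ ($t{\left(x,b \right)} = \frac{b}{\left(-426\right) \left(- \frac{1}{382}\right)} = \frac{b}{\frac{213}{191}} = b \frac{191}{213} = \frac{191 b}{213}$)
$t{\left(-483,-455 \right)} - 368165 = \frac{191}{213} \left(-455\right) - 368165 = - \frac{86905}{213} - 368165 = - \frac{78506050}{213}$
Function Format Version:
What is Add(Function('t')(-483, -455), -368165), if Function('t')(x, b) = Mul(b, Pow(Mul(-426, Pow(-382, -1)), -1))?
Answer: Rational(-78506050, 213) ≈ -3.6857e+5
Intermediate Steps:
Function('t')(x, b) = Mul(Rational(191, 213), b) (Function('t')(x, b) = Mul(b, Pow(Mul(-426, Rational(-1, 382)), -1)) = Mul(b, Pow(Rational(213, 191), -1)) = Mul(b, Rational(191, 213)) = Mul(Rational(191, 213), b))
Add(Function('t')(-483, -455), -368165) = Add(Mul(Rational(191, 213), -455), -368165) = Add(Rational(-86905, 213), -368165) = Rational(-78506050, 213)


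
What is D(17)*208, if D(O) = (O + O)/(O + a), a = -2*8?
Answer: 7072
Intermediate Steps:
a = -16
D(O) = 2*O/(-16 + O) (D(O) = (O + O)/(O - 16) = (2*O)/(-16 + O) = 2*O/(-16 + O))
D(17)*208 = (2*17/(-16 + 17))*208 = (2*17/1)*208 = (2*17*1)*208 = 34*208 = 7072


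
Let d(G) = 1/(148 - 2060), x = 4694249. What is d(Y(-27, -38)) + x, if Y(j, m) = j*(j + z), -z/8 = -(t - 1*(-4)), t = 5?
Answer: 8975404087/1912 ≈ 4.6942e+6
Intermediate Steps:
z = 72 (z = -(-8)*(5 - 1*(-4)) = -(-8)*(5 + 4) = -(-8)*9 = -8*(-9) = 72)
Y(j, m) = j*(72 + j) (Y(j, m) = j*(j + 72) = j*(72 + j))
d(G) = -1/1912 (d(G) = 1/(-1912) = -1/1912)
d(Y(-27, -38)) + x = -1/1912 + 4694249 = 8975404087/1912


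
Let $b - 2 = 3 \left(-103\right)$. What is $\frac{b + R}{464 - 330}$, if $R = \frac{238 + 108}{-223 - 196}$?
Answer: $- \frac{128979}{56146} \approx -2.2972$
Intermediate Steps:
$b = -307$ ($b = 2 + 3 \left(-103\right) = 2 - 309 = -307$)
$R = - \frac{346}{419}$ ($R = \frac{346}{-419} = 346 \left(- \frac{1}{419}\right) = - \frac{346}{419} \approx -0.82578$)
$\frac{b + R}{464 - 330} = \frac{-307 - \frac{346}{419}}{464 - 330} = - \frac{128979}{419 \cdot 134} = \left(- \frac{128979}{419}\right) \frac{1}{134} = - \frac{128979}{56146}$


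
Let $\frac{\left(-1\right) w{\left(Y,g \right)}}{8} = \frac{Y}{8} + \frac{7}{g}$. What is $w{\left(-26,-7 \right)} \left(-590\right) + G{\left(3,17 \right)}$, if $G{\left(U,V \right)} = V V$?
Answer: $-19771$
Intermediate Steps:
$G{\left(U,V \right)} = V^{2}$
$w{\left(Y,g \right)} = - Y - \frac{56}{g}$ ($w{\left(Y,g \right)} = - 8 \left(\frac{Y}{8} + \frac{7}{g}\right) = - 8 \left(\frac{7}{g} + \frac{Y}{8}\right) = - Y - \frac{56}{g}$)
$w{\left(-26,-7 \right)} \left(-590\right) + G{\left(3,17 \right)} = \left(\left(-1\right) \left(-26\right) - \frac{56}{-7}\right) \left(-590\right) + 17^{2} = \left(26 - -8\right) \left(-590\right) + 289 = \left(26 + 8\right) \left(-590\right) + 289 = 34 \left(-590\right) + 289 = -20060 + 289 = -19771$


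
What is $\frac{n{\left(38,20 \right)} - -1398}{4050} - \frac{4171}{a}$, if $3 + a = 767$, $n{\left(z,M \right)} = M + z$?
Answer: $- \frac{7890083}{1547100} \approx -5.0999$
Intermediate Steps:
$a = 764$ ($a = -3 + 767 = 764$)
$\frac{n{\left(38,20 \right)} - -1398}{4050} - \frac{4171}{a} = \frac{\left(20 + 38\right) - -1398}{4050} - \frac{4171}{764} = \left(58 + 1398\right) \frac{1}{4050} - \frac{4171}{764} = 1456 \cdot \frac{1}{4050} - \frac{4171}{764} = \frac{728}{2025} - \frac{4171}{764} = - \frac{7890083}{1547100}$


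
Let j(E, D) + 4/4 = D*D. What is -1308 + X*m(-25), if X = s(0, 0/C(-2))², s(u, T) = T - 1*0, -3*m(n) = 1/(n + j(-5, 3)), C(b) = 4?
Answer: -1308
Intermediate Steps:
j(E, D) = -1 + D² (j(E, D) = -1 + D*D = -1 + D²)
m(n) = -1/(3*(8 + n)) (m(n) = -1/(3*(n + (-1 + 3²))) = -1/(3*(n + (-1 + 9))) = -1/(3*(n + 8)) = -1/(3*(8 + n)))
s(u, T) = T (s(u, T) = T + 0 = T)
X = 0 (X = (0/4)² = (0*(¼))² = 0² = 0)
-1308 + X*m(-25) = -1308 + 0*(-1/(24 + 3*(-25))) = -1308 + 0*(-1/(24 - 75)) = -1308 + 0*(-1/(-51)) = -1308 + 0*(-1*(-1/51)) = -1308 + 0*(1/51) = -1308 + 0 = -1308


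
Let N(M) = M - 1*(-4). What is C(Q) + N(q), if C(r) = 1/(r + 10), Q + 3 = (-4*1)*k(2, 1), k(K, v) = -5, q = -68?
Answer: -1727/27 ≈ -63.963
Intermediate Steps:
N(M) = 4 + M (N(M) = M + 4 = 4 + M)
Q = 17 (Q = -3 - 4*1*(-5) = -3 - 4*(-5) = -3 + 20 = 17)
C(r) = 1/(10 + r)
C(Q) + N(q) = 1/(10 + 17) + (4 - 68) = 1/27 - 64 = -1727/27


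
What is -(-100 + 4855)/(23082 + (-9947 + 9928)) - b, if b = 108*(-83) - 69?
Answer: 208323324/23063 ≈ 9032.8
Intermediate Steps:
b = -9033 (b = -8964 - 69 = -9033)
-(-100 + 4855)/(23082 + (-9947 + 9928)) - b = -(-100 + 4855)/(23082 + (-9947 + 9928)) - 1*(-9033) = -4755/(23082 - 19) + 9033 = -4755/23063 + 9033 = 208323324/23063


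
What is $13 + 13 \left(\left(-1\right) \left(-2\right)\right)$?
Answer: $39$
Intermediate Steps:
$13 + 13 \left(\left(-1\right) \left(-2\right)\right) = 13 + 13 \cdot 2 = 13 + 26 = 39$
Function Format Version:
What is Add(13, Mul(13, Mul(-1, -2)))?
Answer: 39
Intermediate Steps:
Add(13, Mul(13, Mul(-1, -2))) = Add(13, Mul(13, 2)) = Add(13, 26) = 39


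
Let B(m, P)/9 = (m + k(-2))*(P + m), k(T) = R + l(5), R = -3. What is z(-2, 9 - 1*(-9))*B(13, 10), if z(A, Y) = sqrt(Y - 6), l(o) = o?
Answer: 6210*sqrt(3) ≈ 10756.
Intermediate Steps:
z(A, Y) = sqrt(-6 + Y)
k(T) = 2 (k(T) = -3 + 5 = 2)
B(m, P) = 9*(2 + m)*(P + m) (B(m, P) = 9*((m + 2)*(P + m)) = 9*((2 + m)*(P + m)) = 9*(2 + m)*(P + m))
z(-2, 9 - 1*(-9))*B(13, 10) = sqrt(-6 + (9 - 1*(-9)))*(9*13**2 + 18*10 + 18*13 + 9*10*13) = sqrt(-6 + (9 + 9))*(9*169 + 180 + 234 + 1170) = sqrt(-6 + 18)*(1521 + 180 + 234 + 1170) = sqrt(12)*3105 = (2*sqrt(3))*3105 = 6210*sqrt(3)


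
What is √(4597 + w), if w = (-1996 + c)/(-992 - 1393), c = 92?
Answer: √2905923485/795 ≈ 67.807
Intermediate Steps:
w = 1904/2385 (w = (-1996 + 92)/(-992 - 1393) = -1904/(-2385) = -1904*(-1/2385) = 1904/2385 ≈ 0.79832)
√(4597 + w) = √(4597 + 1904/2385) = √(10965749/2385) = √2905923485/795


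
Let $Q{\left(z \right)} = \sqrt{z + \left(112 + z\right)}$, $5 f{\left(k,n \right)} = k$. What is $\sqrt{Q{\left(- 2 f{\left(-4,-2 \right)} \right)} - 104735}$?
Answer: $\frac{\sqrt{-2618375 + 120 \sqrt{5}}}{5} \approx 323.61 i$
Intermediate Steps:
$f{\left(k,n \right)} = \frac{k}{5}$
$Q{\left(z \right)} = \sqrt{112 + 2 z}$
$\sqrt{Q{\left(- 2 f{\left(-4,-2 \right)} \right)} - 104735} = \sqrt{\sqrt{112 + 2 \left(- 2 \cdot \frac{1}{5} \left(-4\right)\right)} - 104735} = \sqrt{\sqrt{112 + 2 \left(\left(-2\right) \left(- \frac{4}{5}\right)\right)} - 104735} = \sqrt{\sqrt{112 + 2 \cdot \frac{8}{5}} - 104735} = \sqrt{\sqrt{112 + \frac{16}{5}} - 104735} = \sqrt{\sqrt{\frac{576}{5}} - 104735} = \sqrt{\frac{24 \sqrt{5}}{5} - 104735} = \sqrt{-104735 + \frac{24 \sqrt{5}}{5}}$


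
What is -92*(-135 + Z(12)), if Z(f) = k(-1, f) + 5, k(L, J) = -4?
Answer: 12328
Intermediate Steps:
Z(f) = 1 (Z(f) = -4 + 5 = 1)
-92*(-135 + Z(12)) = -92*(-135 + 1) = -92*(-134) = 12328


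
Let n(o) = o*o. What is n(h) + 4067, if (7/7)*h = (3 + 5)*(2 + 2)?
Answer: 5091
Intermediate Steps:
h = 32 (h = (3 + 5)*(2 + 2) = 8*4 = 32)
n(o) = o**2
n(h) + 4067 = 32**2 + 4067 = 1024 + 4067 = 5091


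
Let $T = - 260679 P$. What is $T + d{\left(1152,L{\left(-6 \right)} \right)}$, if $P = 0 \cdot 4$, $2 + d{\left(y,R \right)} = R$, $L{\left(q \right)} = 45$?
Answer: $43$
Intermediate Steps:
$d{\left(y,R \right)} = -2 + R$
$P = 0$
$T = 0$ ($T = \left(-260679\right) 0 = 0$)
$T + d{\left(1152,L{\left(-6 \right)} \right)} = 0 + \left(-2 + 45\right) = 0 + 43 = 43$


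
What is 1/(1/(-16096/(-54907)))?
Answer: 16096/54907 ≈ 0.29315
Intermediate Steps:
1/(1/(-16096/(-54907))) = 1/(1/(-16096*(-1/54907))) = 1/(1/(16096/54907)) = 1/(54907/16096) = 16096/54907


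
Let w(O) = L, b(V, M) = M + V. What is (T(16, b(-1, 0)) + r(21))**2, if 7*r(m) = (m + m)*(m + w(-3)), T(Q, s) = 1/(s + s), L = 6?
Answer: 104329/4 ≈ 26082.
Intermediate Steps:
w(O) = 6
T(Q, s) = 1/(2*s)
r(m) = 2*m*(6 + m)/7 (r(m) = ((m + m)*(m + 6))/7 = ((2*m)*(6 + m))/7 = (2*m*(6 + m))/7 = 2*m*(6 + m)/7)
(T(16, b(-1, 0)) + r(21))**2 = (1/(2*(0 - 1)) + (2/7)*21*(6 + 21))**2 = ((1/2)/(-1) + (2/7)*21*27)**2 = ((1/2)*(-1) + 162)**2 = (-1/2 + 162)**2 = (323/2)**2 = 104329/4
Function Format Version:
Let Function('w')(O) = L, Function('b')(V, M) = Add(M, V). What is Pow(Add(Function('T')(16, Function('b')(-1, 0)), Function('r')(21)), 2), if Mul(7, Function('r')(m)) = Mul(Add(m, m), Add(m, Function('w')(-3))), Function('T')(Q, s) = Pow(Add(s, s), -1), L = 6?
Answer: Rational(104329, 4) ≈ 26082.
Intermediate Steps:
Function('w')(O) = 6
Function('T')(Q, s) = Mul(Rational(1, 2), Pow(s, -1)) (Function('T')(Q, s) = Pow(Mul(2, s), -1) = Mul(Rational(1, 2), Pow(s, -1)))
Function('r')(m) = Mul(Rational(2, 7), m, Add(6, m)) (Function('r')(m) = Mul(Rational(1, 7), Mul(Add(m, m), Add(m, 6))) = Mul(Rational(1, 7), Mul(Mul(2, m), Add(6, m))) = Mul(Rational(1, 7), Mul(2, m, Add(6, m))) = Mul(Rational(2, 7), m, Add(6, m)))
Pow(Add(Function('T')(16, Function('b')(-1, 0)), Function('r')(21)), 2) = Pow(Add(Mul(Rational(1, 2), Pow(Add(0, -1), -1)), Mul(Rational(2, 7), 21, Add(6, 21))), 2) = Pow(Add(Mul(Rational(1, 2), Pow(-1, -1)), Mul(Rational(2, 7), 21, 27)), 2) = Pow(Add(Mul(Rational(1, 2), -1), 162), 2) = Pow(Add(Rational(-1, 2), 162), 2) = Pow(Rational(323, 2), 2) = Rational(104329, 4)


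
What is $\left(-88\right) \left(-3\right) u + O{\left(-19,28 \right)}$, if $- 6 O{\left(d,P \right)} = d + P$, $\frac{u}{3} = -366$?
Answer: $- \frac{579747}{2} \approx -2.8987 \cdot 10^{5}$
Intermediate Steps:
$u = -1098$ ($u = 3 \left(-366\right) = -1098$)
$O{\left(d,P \right)} = - \frac{P}{6} - \frac{d}{6}$ ($O{\left(d,P \right)} = - \frac{d + P}{6} = - \frac{P + d}{6} = - \frac{P}{6} - \frac{d}{6}$)
$\left(-88\right) \left(-3\right) u + O{\left(-19,28 \right)} = \left(-88\right) \left(-3\right) \left(-1098\right) - \frac{3}{2} = 264 \left(-1098\right) + \left(- \frac{14}{3} + \frac{19}{6}\right) = -289872 - \frac{3}{2} = - \frac{579747}{2}$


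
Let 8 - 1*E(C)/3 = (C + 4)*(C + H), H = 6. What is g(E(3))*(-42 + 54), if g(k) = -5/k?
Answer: 4/11 ≈ 0.36364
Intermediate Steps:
E(C) = 24 - 3*(4 + C)*(6 + C) (E(C) = 24 - 3*(C + 4)*(C + 6) = 24 - 3*(4 + C)*(6 + C))
g(E(3))*(-42 + 54) = (-5/(-48 - 30*3 - 3*3²))*(-42 + 54) = -5/(-48 - 90 - 3*9)*12 = -5/(-48 - 90 - 27)*12 = -5/(-165)*12 = -5*(-1/165)*12 = (1/33)*12 = 4/11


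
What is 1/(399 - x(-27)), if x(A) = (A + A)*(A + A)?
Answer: -1/2517 ≈ -0.00039730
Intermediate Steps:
x(A) = 4*A**2 (x(A) = (2*A)*(2*A) = 4*A**2)
1/(399 - x(-27)) = 1/(399 - 4*(-27)**2) = 1/(399 - 4*729) = 1/(399 - 1*2916) = 1/(399 - 2916) = 1/(-2517) = -1/2517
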